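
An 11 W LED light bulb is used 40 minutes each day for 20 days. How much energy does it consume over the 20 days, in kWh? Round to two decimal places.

Runtime = 40 min × 20 = 800 min = 13.333333… h
Energy = 0.011 kW × 13.333333… h = 0.146666… kWh ≈ 0.15 kWh

0.15 kWh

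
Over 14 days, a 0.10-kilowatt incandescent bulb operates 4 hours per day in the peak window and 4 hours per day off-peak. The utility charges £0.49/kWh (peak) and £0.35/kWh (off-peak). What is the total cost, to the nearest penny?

Peak energy = 0.1 kW × 4 h × 14 = 5.6 kWh
Off-peak energy = 0.1 kW × 4 h × 14 = 5.6 kWh
Cost = 5.6 × £0.49 + 5.6 × £0.35 = £2.744 + £1.96 = £4.70

£4.70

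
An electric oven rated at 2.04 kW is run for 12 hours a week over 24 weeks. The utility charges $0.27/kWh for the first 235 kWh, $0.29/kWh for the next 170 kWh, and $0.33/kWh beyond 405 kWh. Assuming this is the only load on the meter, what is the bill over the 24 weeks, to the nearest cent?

Runtime = 12 h/week × 24 weeks = 288 h
Energy = 2.04 kW × 288 h = 587.52 kWh
Tier 1 (0–235 kWh): 235 × $0.27 = $63.45
Tier 2 (235–405 kWh): 170 × $0.29 = $49.3
Above 405 kWh: 182.52 × $0.33 = $60.2316
Bill = $172.98

$172.98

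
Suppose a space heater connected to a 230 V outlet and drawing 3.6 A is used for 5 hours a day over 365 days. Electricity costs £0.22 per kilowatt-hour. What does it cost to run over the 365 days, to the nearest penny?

£332.44

Power = 3.6 A × 230 V = 828 W = 0.828 kW
Runtime = 5 h/day × 365 days = 1825 h
Energy = 0.828 kW × 1825 h = 1511.1 kWh
Cost = 1511.1 kWh × £0.22/kWh = £332.44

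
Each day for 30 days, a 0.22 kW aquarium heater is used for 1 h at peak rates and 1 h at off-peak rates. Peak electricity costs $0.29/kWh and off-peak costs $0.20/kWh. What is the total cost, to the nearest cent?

$3.23

Peak energy = 0.22 kW × 1 h × 30 = 6.6 kWh
Off-peak energy = 0.22 kW × 1 h × 30 = 6.6 kWh
Cost = 6.6 × $0.29 + 6.6 × $0.20 = $1.914 + $1.32 = $3.23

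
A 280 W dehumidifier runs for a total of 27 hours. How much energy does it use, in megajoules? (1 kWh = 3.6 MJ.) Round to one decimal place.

27.2 MJ

Energy = 0.28 kW × 27 h = 7.56 kWh
= 7.56 × 3.6 MJ = 27.2 MJ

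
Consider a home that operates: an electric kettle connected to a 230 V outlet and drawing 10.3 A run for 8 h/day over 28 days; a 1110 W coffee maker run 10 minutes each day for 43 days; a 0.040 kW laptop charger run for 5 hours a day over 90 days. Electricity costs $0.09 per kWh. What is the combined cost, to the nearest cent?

$50.09

electric kettle: Power = 10.3 A × 230 V = 2369 W = 2.369 kW
electric kettle: Runtime = 8 h/day × 28 days = 224 h
electric kettle: 2.369 kW × 224 h = 530.656 kWh
coffee maker: Runtime = 10 min × 43 = 430 min = 7.166666… h
coffee maker: 1.11 kW × 7.166666… h = 7.955 kWh
laptop charger: Runtime = 5 h/day × 90 days = 450 h
laptop charger: 0.04 kW × 450 h = 18 kWh
Total energy = 556.611 kWh
Cost = 556.611 × $0.09 = $50.09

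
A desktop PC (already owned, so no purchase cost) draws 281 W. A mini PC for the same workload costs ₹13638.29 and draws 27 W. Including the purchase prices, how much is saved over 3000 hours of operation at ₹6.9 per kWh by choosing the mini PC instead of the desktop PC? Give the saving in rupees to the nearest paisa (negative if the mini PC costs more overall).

-₹8380.49

desktop PC: ₹0.00 + (281/1000) kW × 3000 h × ₹6.9 = ₹0.00 + ₹5816.7 = ₹5816.7
mini PC: ₹13638.29 + (27/1000) kW × 3000 h × ₹6.9 = ₹13638.29 + ₹558.9 = ₹14197.19
Saving = ₹5816.7 − ₹14197.19 = −₹8380.49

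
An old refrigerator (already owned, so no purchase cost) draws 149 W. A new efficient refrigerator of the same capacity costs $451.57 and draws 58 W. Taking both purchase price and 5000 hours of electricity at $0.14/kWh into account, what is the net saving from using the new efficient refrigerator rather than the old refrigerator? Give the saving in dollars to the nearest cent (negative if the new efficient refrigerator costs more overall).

-$387.87

old refrigerator: $0.00 + (149/1000) kW × 5000 h × $0.14 = $0.00 + $104.3 = $104.3
new efficient refrigerator: $451.57 + (58/1000) kW × 5000 h × $0.14 = $451.57 + $40.6 = $492.17
Saving = $104.3 − $492.17 = −$387.87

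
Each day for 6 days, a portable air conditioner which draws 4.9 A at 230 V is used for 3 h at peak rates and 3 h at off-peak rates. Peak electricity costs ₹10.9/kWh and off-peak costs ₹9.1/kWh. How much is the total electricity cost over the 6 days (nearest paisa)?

Power = 4.9 A × 230 V = 1127 W = 1.127 kW
Peak energy = 1.127 kW × 3 h × 6 = 20.286 kWh
Off-peak energy = 1.127 kW × 3 h × 6 = 20.286 kWh
Cost = 20.286 × ₹10.9 + 20.286 × ₹9.1 = ₹221.1174 + ₹184.6026 = ₹405.72

₹405.72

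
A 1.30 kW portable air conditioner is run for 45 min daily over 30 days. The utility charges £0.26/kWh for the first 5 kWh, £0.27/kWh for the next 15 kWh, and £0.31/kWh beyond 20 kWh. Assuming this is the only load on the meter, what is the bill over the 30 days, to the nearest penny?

£8.22

Runtime = 45 min × 30 = 1350 min = 22.5 h
Energy = 1.3 kW × 22.5 h = 29.25 kWh
Tier 1 (0–5 kWh): 5 × £0.26 = £1.3
Tier 2 (5–20 kWh): 15 × £0.27 = £4.05
Above 20 kWh: 9.25 × £0.31 = £2.8675
Bill = £8.22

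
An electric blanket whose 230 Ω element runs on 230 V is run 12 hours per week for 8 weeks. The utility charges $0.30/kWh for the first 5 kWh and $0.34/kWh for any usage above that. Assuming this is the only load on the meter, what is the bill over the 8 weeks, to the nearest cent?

$7.31

Power = V²/R = 230²/230 = 230 W = 0.23 kW
Runtime = 12 h/week × 8 weeks = 96 h
Energy = 0.23 kW × 96 h = 22.08 kWh
Tier 1 (0–5 kWh): 5 × $0.30 = $1.5
Above 5 kWh: 17.08 × $0.34 = $5.8072
Bill = $7.31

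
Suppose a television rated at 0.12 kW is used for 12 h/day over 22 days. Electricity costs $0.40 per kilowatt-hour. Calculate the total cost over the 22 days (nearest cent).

$12.67

Runtime = 12 h/day × 22 days = 264 h
Energy = 0.12 kW × 264 h = 31.68 kWh
Cost = 31.68 kWh × $0.40/kWh = $12.67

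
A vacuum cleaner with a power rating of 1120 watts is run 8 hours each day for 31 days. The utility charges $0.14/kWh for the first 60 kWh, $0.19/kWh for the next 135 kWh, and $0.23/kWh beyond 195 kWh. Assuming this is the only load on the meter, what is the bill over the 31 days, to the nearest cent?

Runtime = 8 h/day × 31 days = 248 h
Energy = 1.12 kW × 248 h = 277.76 kWh
Tier 1 (0–60 kWh): 60 × $0.14 = $8.4
Tier 2 (60–195 kWh): 135 × $0.19 = $25.65
Above 195 kWh: 82.76 × $0.23 = $19.0348
Bill = $53.08

$53.08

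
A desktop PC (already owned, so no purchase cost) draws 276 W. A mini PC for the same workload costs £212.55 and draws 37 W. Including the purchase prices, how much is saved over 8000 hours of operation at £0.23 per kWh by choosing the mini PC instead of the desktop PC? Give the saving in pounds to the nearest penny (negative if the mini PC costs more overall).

desktop PC: £0.00 + (276/1000) kW × 8000 h × £0.23 = £0.00 + £507.84 = £507.84
mini PC: £212.55 + (37/1000) kW × 8000 h × £0.23 = £212.55 + £68.08 = £280.63
Saving = £507.84 − £280.63 = £227.21

£227.21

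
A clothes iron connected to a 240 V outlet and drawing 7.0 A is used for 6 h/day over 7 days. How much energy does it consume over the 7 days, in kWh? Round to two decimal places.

Power = 7.0 A × 240 V = 1680 W = 1.68 kW
Runtime = 6 h/day × 7 days = 42 h
Energy = 1.68 kW × 42 h = 70.56 kWh

70.56 kWh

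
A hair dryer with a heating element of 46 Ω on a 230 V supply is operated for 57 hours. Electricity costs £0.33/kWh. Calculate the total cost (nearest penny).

£21.63

Power = V²/R = 230²/46 = 1150 W = 1.15 kW
Energy = 1.15 kW × 57 h = 65.55 kWh
Cost = 65.55 kWh × £0.33/kWh = £21.63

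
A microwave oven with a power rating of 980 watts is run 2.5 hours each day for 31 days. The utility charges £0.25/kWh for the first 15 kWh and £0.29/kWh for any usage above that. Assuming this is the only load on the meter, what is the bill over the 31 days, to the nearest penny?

Runtime = 2.5 h/day × 31 days = 77.5 h
Energy = 0.98 kW × 77.5 h = 75.95 kWh
Tier 1 (0–15 kWh): 15 × £0.25 = £3.75
Above 15 kWh: 60.95 × £0.29 = £17.6755
Bill = £21.43

£21.43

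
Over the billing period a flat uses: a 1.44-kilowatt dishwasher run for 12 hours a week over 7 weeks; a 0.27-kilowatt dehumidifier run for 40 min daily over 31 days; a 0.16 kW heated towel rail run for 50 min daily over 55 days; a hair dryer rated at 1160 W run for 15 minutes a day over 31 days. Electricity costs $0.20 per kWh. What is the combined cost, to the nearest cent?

$28.57

dishwasher: Runtime = 12 h/week × 7 weeks = 84 h
dishwasher: 1.44 kW × 84 h = 120.96 kWh
dehumidifier: Runtime = 40 min × 31 = 1240 min = 20.666666… h
dehumidifier: 0.27 kW × 20.666666… h = 5.58 kWh
heated towel rail: Runtime = 50 min × 55 = 2750 min = 45.833333… h
heated towel rail: 0.16 kW × 45.833333… h = 7.333333… kWh
hair dryer: Runtime = 15 min × 31 = 465 min = 7.75 h
hair dryer: 1.16 kW × 7.75 h = 8.99 kWh
Total energy = 142.863333… kWh
Cost = 142.863333… × $0.20 = $28.57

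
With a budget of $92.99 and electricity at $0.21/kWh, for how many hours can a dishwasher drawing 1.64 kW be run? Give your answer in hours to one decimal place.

Energy available = $92.99 ÷ $0.21/kWh = 442.8095 kWh
Hours = 442.8095 kWh ÷ 1.64 kW = 270.0 h

270.0 h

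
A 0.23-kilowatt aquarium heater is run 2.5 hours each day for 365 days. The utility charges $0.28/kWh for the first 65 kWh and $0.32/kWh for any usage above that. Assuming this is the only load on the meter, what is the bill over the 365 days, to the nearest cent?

Runtime = 2.5 h/day × 365 days = 912.5 h
Energy = 0.23 kW × 912.5 h = 209.875 kWh
Tier 1 (0–65 kWh): 65 × $0.28 = $18.2
Above 65 kWh: 144.875 × $0.32 = $46.36
Bill = $64.56

$64.56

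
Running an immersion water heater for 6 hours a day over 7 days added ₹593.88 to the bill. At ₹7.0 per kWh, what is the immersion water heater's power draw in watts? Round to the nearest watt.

2020 W

Energy = ₹593.88 ÷ ₹7.0/kWh = 84.84 kWh
Runtime = 6 h/day × 7 days = 42 h
Power = 84.84 kWh ÷ 42 h = 2.02 kW = 2020 W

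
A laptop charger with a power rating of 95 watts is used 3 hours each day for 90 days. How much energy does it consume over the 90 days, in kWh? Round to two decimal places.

Runtime = 3 h/day × 90 days = 270 h
Energy = 0.095 kW × 270 h = 25.65 kWh

25.65 kWh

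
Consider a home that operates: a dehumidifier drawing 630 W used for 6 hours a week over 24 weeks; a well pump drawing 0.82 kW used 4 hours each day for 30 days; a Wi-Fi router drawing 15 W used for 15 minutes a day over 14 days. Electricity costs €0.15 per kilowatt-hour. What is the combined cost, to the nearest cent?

€28.38

dehumidifier: Runtime = 6 h/week × 24 weeks = 144 h
dehumidifier: 0.63 kW × 144 h = 90.72 kWh
well pump: Runtime = 4 h/day × 30 days = 120 h
well pump: 0.82 kW × 120 h = 98.4 kWh
Wi-Fi router: Runtime = 15 min × 14 = 210 min = 3.5 h
Wi-Fi router: 0.015 kW × 3.5 h = 0.0525 kWh
Total energy = 189.1725 kWh
Cost = 189.1725 × €0.15 = €28.38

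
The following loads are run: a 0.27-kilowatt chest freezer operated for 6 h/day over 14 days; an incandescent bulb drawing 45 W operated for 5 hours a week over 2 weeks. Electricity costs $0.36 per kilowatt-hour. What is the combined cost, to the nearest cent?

chest freezer: Runtime = 6 h/day × 14 days = 84 h
chest freezer: 0.27 kW × 84 h = 22.68 kWh
incandescent bulb: Runtime = 5 h/week × 2 weeks = 10 h
incandescent bulb: 0.045 kW × 10 h = 0.45 kWh
Total energy = 23.13 kWh
Cost = 23.13 × $0.36 = $8.33

$8.33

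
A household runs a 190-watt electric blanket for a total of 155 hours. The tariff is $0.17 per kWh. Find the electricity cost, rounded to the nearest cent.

Energy = 0.19 kW × 155 h = 29.45 kWh
Cost = 29.45 kWh × $0.17/kWh = $5.01

$5.01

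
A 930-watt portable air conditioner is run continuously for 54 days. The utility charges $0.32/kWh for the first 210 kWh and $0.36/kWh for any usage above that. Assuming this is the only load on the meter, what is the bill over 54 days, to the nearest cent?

$425.50

Runtime = 24 h × 54 = 1296 h
Energy = 0.93 kW × 1296 h = 1205.28 kWh
Tier 1 (0–210 kWh): 210 × $0.32 = $67.2
Above 210 kWh: 995.28 × $0.36 = $358.3008
Bill = $425.50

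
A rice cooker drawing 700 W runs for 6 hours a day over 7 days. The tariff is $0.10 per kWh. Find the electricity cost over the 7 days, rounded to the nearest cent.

Runtime = 6 h/day × 7 days = 42 h
Energy = 0.7 kW × 42 h = 29.4 kWh
Cost = 29.4 kWh × $0.10/kWh = $2.94

$2.94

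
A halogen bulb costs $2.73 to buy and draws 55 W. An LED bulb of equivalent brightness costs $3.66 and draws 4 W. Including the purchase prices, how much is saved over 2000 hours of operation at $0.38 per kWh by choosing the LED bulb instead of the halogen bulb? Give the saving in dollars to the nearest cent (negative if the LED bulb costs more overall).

halogen bulb: $2.73 + (55/1000) kW × 2000 h × $0.38 = $2.73 + $41.8 = $44.53
LED bulb: $3.66 + (4/1000) kW × 2000 h × $0.38 = $3.66 + $3.04 = $6.7
Saving = $44.53 − $6.7 = $37.83

$37.83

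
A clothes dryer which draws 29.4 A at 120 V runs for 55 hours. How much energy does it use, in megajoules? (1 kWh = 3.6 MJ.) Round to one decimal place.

698.5 MJ

Power = 29.4 A × 120 V = 3528 W = 3.528 kW
Energy = 3.528 kW × 55 h = 194.04 kWh
= 194.04 × 3.6 MJ = 698.5 MJ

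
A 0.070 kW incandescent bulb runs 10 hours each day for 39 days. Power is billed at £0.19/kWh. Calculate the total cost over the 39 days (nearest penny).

Runtime = 10 h/day × 39 days = 390 h
Energy = 0.07 kW × 390 h = 27.3 kWh
Cost = 27.3 kWh × £0.19/kWh = £5.19

£5.19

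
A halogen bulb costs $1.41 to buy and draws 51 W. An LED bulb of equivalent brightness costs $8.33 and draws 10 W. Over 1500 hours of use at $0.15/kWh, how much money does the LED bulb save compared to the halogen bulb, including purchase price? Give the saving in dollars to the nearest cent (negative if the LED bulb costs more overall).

$2.31

halogen bulb: $1.41 + (51/1000) kW × 1500 h × $0.15 = $1.41 + $11.475 = $12.885
LED bulb: $8.33 + (10/1000) kW × 1500 h × $0.15 = $8.33 + $2.25 = $10.58
Saving = $12.885 − $10.58 = $2.305 → $2.31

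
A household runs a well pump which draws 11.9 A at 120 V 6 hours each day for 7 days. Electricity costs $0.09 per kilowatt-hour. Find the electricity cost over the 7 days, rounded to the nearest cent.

$5.40

Power = 11.9 A × 120 V = 1428 W = 1.428 kW
Runtime = 6 h/day × 7 days = 42 h
Energy = 1.428 kW × 42 h = 59.976 kWh
Cost = 59.976 kWh × $0.09/kWh = $5.40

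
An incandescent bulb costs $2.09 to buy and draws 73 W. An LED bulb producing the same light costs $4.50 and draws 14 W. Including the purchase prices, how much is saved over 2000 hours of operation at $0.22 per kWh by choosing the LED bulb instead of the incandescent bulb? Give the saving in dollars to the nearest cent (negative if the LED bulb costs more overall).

$23.55

incandescent bulb: $2.09 + (73/1000) kW × 2000 h × $0.22 = $2.09 + $32.12 = $34.21
LED bulb: $4.50 + (14/1000) kW × 2000 h × $0.22 = $4.50 + $6.16 = $10.66
Saving = $34.21 − $10.66 = $23.55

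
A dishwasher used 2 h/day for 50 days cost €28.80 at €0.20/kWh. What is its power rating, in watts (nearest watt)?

Energy = €28.80 ÷ €0.20/kWh = 144 kWh
Runtime = 2 h/day × 50 days = 100 h
Power = 144 kWh ÷ 100 h = 1.44 kW = 1440 W

1440 W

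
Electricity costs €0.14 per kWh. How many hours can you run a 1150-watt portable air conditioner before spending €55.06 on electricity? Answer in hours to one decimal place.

342.0 h

Energy available = €55.06 ÷ €0.14/kWh = 393.2857 kWh
Hours = 393.2857 kWh ÷ 1.15 kW = 342.0 h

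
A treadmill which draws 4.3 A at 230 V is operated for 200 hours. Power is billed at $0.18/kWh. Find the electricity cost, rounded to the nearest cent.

$35.60

Power = 4.3 A × 230 V = 989 W = 0.989 kW
Energy = 0.989 kW × 200 h = 197.8 kWh
Cost = 197.8 kWh × $0.18/kWh = $35.60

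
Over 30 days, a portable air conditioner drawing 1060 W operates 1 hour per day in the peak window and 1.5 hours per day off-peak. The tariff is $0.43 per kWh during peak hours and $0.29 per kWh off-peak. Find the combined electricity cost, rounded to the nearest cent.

Peak energy = 1.06 kW × 1 h × 30 = 31.8 kWh
Off-peak energy = 1.06 kW × 1.5 h × 30 = 47.7 kWh
Cost = 31.8 × $0.43 + 47.7 × $0.29 = $13.674 + $13.833 = $27.51

$27.51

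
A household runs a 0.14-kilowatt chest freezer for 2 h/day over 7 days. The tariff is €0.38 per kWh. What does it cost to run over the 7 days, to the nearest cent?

€0.74

Runtime = 2 h/day × 7 days = 14 h
Energy = 0.14 kW × 14 h = 1.96 kWh
Cost = 1.96 kWh × €0.38/kWh = €0.74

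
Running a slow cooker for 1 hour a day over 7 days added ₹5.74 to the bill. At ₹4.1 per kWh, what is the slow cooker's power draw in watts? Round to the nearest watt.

200 W

Energy = ₹5.74 ÷ ₹4.1/kWh = 1.4 kWh
Runtime = 1 h/day × 7 days = 7 h
Power = 1.4 kWh ÷ 7 h = 0.2 kW = 200 W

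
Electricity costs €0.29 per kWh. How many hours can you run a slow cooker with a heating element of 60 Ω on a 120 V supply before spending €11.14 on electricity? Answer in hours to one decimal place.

160.1 h

Power = V²/R = 120²/60 = 240 W = 0.24 kW
Energy available = €11.14 ÷ €0.29/kWh = 38.4138 kWh
Hours = 38.4138 kWh ÷ 0.24 kW = 160.1 h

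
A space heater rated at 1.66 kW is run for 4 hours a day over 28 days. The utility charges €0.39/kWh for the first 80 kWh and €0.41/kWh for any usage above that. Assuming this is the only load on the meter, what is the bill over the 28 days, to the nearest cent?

Runtime = 4 h/day × 28 days = 112 h
Energy = 1.66 kW × 112 h = 185.92 kWh
Tier 1 (0–80 kWh): 80 × €0.39 = €31.2
Above 80 kWh: 105.92 × €0.41 = €43.4272
Bill = €74.63

€74.63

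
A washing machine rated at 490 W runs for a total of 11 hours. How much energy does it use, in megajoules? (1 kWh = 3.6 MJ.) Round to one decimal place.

19.4 MJ

Energy = 0.49 kW × 11 h = 5.39 kWh
= 5.39 × 3.6 MJ = 19.4 MJ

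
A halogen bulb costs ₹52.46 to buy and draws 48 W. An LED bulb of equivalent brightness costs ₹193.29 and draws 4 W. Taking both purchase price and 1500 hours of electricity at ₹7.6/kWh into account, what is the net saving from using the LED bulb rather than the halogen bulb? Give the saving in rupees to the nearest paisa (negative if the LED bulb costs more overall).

halogen bulb: ₹52.46 + (48/1000) kW × 1500 h × ₹7.6 = ₹52.46 + ₹547.2 = ₹599.66
LED bulb: ₹193.29 + (4/1000) kW × 1500 h × ₹7.6 = ₹193.29 + ₹45.6 = ₹238.89
Saving = ₹599.66 − ₹238.89 = ₹360.77

₹360.77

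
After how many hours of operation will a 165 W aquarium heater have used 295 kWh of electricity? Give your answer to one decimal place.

Hours = 295 kWh ÷ 0.165 kW = 1787.9 h

1787.9 h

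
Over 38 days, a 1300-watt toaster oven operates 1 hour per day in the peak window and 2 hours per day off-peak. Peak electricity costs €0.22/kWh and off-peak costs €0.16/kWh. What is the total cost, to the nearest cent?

€26.68

Peak energy = 1.3 kW × 1 h × 38 = 49.4 kWh
Off-peak energy = 1.3 kW × 2 h × 38 = 98.8 kWh
Cost = 49.4 × €0.22 + 98.8 × €0.16 = €10.868 + €15.808 = €26.68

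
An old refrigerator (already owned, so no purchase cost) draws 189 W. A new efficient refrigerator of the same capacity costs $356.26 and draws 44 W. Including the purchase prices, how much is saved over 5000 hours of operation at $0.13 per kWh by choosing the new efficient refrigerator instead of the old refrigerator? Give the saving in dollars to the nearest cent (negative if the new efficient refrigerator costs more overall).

-$262.01

old refrigerator: $0.00 + (189/1000) kW × 5000 h × $0.13 = $0.00 + $122.85 = $122.85
new efficient refrigerator: $356.26 + (44/1000) kW × 5000 h × $0.13 = $356.26 + $28.6 = $384.86
Saving = $122.85 − $384.86 = −$262.01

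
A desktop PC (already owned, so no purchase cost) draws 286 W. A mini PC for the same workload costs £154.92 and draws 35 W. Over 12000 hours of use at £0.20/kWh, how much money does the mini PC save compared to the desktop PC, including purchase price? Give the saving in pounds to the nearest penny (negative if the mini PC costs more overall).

desktop PC: £0.00 + (286/1000) kW × 12000 h × £0.20 = £0.00 + £686.4 = £686.4
mini PC: £154.92 + (35/1000) kW × 12000 h × £0.20 = £154.92 + £84 = £238.92
Saving = £686.4 − £238.92 = £447.48

£447.48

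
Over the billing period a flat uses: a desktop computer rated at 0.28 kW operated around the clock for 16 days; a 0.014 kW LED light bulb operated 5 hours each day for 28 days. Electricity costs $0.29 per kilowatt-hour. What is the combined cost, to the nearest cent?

desktop computer: Runtime = 24 h × 16 = 384 h
desktop computer: 0.28 kW × 384 h = 107.52 kWh
LED light bulb: Runtime = 5 h/day × 28 days = 140 h
LED light bulb: 0.014 kW × 140 h = 1.96 kWh
Total energy = 109.48 kWh
Cost = 109.48 × $0.29 = $31.75

$31.75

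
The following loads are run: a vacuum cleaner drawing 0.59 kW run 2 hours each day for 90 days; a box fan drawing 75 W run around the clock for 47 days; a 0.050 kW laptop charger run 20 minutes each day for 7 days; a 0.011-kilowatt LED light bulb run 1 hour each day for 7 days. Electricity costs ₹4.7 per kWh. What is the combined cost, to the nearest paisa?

₹897.67

vacuum cleaner: Runtime = 2 h/day × 90 days = 180 h
vacuum cleaner: 0.59 kW × 180 h = 106.2 kWh
box fan: Runtime = 24 h × 47 = 1128 h
box fan: 0.075 kW × 1128 h = 84.6 kWh
laptop charger: Runtime = 20 min × 7 = 140 min = 2.333333… h
laptop charger: 0.05 kW × 2.333333… h = 0.116666… kWh
LED light bulb: Runtime = 1 h/day × 7 days = 7 h
LED light bulb: 0.011 kW × 7 h = 0.077 kWh
Total energy = 190.993666… kWh
Cost = 190.993666… × ₹4.7 = ₹897.67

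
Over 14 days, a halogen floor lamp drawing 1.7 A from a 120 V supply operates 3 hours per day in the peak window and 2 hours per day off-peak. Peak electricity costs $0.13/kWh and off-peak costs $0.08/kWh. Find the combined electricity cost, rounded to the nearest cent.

Power = 1.7 A × 120 V = 204 W = 0.204 kW
Peak energy = 0.204 kW × 3 h × 14 = 8.568 kWh
Off-peak energy = 0.204 kW × 2 h × 14 = 5.712 kWh
Cost = 8.568 × $0.13 + 5.712 × $0.08 = $1.11384 + $0.45696 = $1.57

$1.57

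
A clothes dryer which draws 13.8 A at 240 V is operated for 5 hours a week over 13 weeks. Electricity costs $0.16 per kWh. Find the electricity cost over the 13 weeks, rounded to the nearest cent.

$34.44

Power = 13.8 A × 240 V = 3312 W = 3.312 kW
Runtime = 5 h/week × 13 weeks = 65 h
Energy = 3.312 kW × 65 h = 215.28 kWh
Cost = 215.28 kWh × $0.16/kWh = $34.44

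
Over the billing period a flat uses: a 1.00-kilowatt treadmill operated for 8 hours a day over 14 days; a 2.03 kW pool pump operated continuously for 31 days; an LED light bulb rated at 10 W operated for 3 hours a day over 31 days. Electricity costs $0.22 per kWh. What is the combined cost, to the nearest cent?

$357.12

treadmill: Runtime = 8 h/day × 14 days = 112 h
treadmill: 1 kW × 112 h = 112 kWh
pool pump: Runtime = 24 h × 31 = 744 h
pool pump: 2.03 kW × 744 h = 1510.32 kWh
LED light bulb: Runtime = 3 h/day × 31 days = 93 h
LED light bulb: 0.01 kW × 93 h = 0.93 kWh
Total energy = 1623.25 kWh
Cost = 1623.25 × $0.22 = $357.12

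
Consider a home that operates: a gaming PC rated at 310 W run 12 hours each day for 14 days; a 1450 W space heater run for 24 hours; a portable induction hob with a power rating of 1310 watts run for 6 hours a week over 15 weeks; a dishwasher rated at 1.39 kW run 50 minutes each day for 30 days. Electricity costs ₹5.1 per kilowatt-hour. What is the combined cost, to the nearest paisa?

₹1221.60

gaming PC: Runtime = 12 h/day × 14 days = 168 h
gaming PC: 0.31 kW × 168 h = 52.08 kWh
space heater: 1.45 kW × 24 h = 34.8 kWh
portable induction hob: Runtime = 6 h/week × 15 weeks = 90 h
portable induction hob: 1.31 kW × 90 h = 117.9 kWh
dishwasher: Runtime = 50 min × 30 = 1500 min = 25 h
dishwasher: 1.39 kW × 25 h = 34.75 kWh
Total energy = 239.53 kWh
Cost = 239.53 × ₹5.1 = ₹1221.60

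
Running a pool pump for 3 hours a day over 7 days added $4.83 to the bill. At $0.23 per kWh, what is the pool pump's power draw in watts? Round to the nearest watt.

Energy = $4.83 ÷ $0.23/kWh = 21 kWh
Runtime = 3 h/day × 7 days = 21 h
Power = 21 kWh ÷ 21 h = 1 kW = 1000 W

1000 W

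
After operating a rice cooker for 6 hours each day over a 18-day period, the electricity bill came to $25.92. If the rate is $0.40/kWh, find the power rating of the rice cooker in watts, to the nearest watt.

Energy = $25.92 ÷ $0.40/kWh = 64.8 kWh
Runtime = 6 h/day × 18 days = 108 h
Power = 64.8 kWh ÷ 108 h = 0.6 kW = 600 W

600 W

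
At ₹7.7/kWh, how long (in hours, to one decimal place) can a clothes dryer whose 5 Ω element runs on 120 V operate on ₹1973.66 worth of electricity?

89.0 h

Power = V²/R = 120²/5 = 2880 W = 2.88 kW
Energy available = ₹1973.66 ÷ ₹7.7/kWh = 256.3195 kWh
Hours = 256.3195 kWh ÷ 2.88 kW = 89.0 h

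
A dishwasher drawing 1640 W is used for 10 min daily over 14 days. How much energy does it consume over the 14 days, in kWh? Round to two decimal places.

3.83 kWh

Runtime = 10 min × 14 = 140 min = 2.333333… h
Energy = 1.64 kW × 2.333333… h = 3.826666… kWh ≈ 3.83 kWh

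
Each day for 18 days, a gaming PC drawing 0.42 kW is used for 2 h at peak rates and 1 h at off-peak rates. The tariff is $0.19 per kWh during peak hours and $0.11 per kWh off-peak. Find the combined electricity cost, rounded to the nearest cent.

$3.70

Peak energy = 0.42 kW × 2 h × 18 = 15.12 kWh
Off-peak energy = 0.42 kW × 1 h × 18 = 7.56 kWh
Cost = 15.12 × $0.19 + 7.56 × $0.11 = $2.8728 + $0.8316 = $3.70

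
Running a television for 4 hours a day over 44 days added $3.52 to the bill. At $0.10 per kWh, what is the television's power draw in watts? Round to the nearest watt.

200 W

Energy = $3.52 ÷ $0.10/kWh = 35.2 kWh
Runtime = 4 h/day × 44 days = 176 h
Power = 35.2 kWh ÷ 176 h = 0.2 kW = 200 W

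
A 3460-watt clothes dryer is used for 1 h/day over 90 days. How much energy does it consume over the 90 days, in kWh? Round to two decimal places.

Runtime = 1 h/day × 90 days = 90 h
Energy = 3.46 kW × 90 h = 311.4 kWh

311.40 kWh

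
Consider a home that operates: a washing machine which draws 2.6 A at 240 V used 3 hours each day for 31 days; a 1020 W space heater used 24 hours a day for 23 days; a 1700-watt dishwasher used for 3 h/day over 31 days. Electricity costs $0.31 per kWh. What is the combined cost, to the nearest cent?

$241.54

washing machine: Power = 2.6 A × 240 V = 624 W = 0.624 kW
washing machine: Runtime = 3 h/day × 31 days = 93 h
washing machine: 0.624 kW × 93 h = 58.032 kWh
space heater: Runtime = 24 h × 23 = 552 h
space heater: 1.02 kW × 552 h = 563.04 kWh
dishwasher: Runtime = 3 h/day × 31 days = 93 h
dishwasher: 1.7 kW × 93 h = 158.1 kWh
Total energy = 779.172 kWh
Cost = 779.172 × $0.31 = $241.54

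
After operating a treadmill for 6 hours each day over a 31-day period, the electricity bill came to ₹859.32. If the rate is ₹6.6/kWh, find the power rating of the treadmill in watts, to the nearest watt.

Energy = ₹859.32 ÷ ₹6.6/kWh = 130.2 kWh
Runtime = 6 h/day × 31 days = 186 h
Power = 130.2 kWh ÷ 186 h = 0.7 kW = 700 W

700 W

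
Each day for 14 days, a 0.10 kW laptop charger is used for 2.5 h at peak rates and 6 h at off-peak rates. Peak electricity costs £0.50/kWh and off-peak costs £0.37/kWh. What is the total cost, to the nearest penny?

Peak energy = 0.1 kW × 2.5 h × 14 = 3.5 kWh
Off-peak energy = 0.1 kW × 6 h × 14 = 8.4 kWh
Cost = 3.5 × £0.50 + 8.4 × £0.37 = £1.75 + £3.108 = £4.86

£4.86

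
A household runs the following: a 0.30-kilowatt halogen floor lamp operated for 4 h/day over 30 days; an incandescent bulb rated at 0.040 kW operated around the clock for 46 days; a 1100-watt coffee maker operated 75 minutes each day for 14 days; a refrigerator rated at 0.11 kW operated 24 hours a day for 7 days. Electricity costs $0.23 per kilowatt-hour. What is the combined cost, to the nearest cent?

halogen floor lamp: Runtime = 4 h/day × 30 days = 120 h
halogen floor lamp: 0.3 kW × 120 h = 36 kWh
incandescent bulb: Runtime = 24 h × 46 = 1104 h
incandescent bulb: 0.04 kW × 1104 h = 44.16 kWh
coffee maker: Runtime = 75 min × 14 = 1050 min = 17.5 h
coffee maker: 1.1 kW × 17.5 h = 19.25 kWh
refrigerator: Runtime = 24 h × 7 = 168 h
refrigerator: 0.11 kW × 168 h = 18.48 kWh
Total energy = 117.89 kWh
Cost = 117.89 × $0.23 = $27.11

$27.11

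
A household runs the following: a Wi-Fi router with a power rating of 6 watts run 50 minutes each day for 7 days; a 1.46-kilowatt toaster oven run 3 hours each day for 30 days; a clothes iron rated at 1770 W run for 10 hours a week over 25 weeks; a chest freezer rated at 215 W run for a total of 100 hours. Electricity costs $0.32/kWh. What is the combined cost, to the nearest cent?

$190.54

Wi-Fi router: Runtime = 50 min × 7 = 350 min = 5.833333… h
Wi-Fi router: 0.006 kW × 5.833333… h = 0.035 kWh
toaster oven: Runtime = 3 h/day × 30 days = 90 h
toaster oven: 1.46 kW × 90 h = 131.4 kWh
clothes iron: Runtime = 10 h/week × 25 weeks = 250 h
clothes iron: 1.77 kW × 250 h = 442.5 kWh
chest freezer: 0.215 kW × 100 h = 21.5 kWh
Total energy = 595.435 kWh
Cost = 595.435 × $0.32 = $190.54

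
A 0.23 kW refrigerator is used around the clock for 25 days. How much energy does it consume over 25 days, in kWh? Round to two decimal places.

138.00 kWh

Runtime = 24 h × 25 = 600 h
Energy = 0.23 kW × 600 h = 138 kWh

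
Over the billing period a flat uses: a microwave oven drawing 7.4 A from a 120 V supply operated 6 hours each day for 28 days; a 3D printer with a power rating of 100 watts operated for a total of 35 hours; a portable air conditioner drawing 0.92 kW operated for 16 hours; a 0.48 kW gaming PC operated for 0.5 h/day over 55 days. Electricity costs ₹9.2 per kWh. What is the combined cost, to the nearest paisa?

microwave oven: Power = 7.4 A × 120 V = 888 W = 0.888 kW
microwave oven: Runtime = 6 h/day × 28 days = 168 h
microwave oven: 0.888 kW × 168 h = 149.184 kWh
3D printer: 0.1 kW × 35 h = 3.5 kWh
portable air conditioner: 0.92 kW × 16 h = 14.72 kWh
gaming PC: Runtime = 0.5 h/day × 55 days = 27.5 h
gaming PC: 0.48 kW × 27.5 h = 13.2 kWh
Total energy = 180.604 kWh
Cost = 180.604 × ₹9.2 = ₹1661.56

₹1661.56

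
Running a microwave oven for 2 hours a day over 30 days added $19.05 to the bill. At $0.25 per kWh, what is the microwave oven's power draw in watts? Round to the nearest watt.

1270 W

Energy = $19.05 ÷ $0.25/kWh = 76.2 kWh
Runtime = 2 h/day × 30 days = 60 h
Power = 76.2 kWh ÷ 60 h = 1.27 kW = 1270 W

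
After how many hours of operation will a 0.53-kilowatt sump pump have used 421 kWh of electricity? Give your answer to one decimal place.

Hours = 421 kWh ÷ 0.53 kW = 794.3 h

794.3 h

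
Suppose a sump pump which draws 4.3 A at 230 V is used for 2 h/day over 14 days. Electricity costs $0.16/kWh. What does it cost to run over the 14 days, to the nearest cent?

$4.43

Power = 4.3 A × 230 V = 989 W = 0.989 kW
Runtime = 2 h/day × 14 days = 28 h
Energy = 0.989 kW × 28 h = 27.692 kWh
Cost = 27.692 kWh × $0.16/kWh = $4.43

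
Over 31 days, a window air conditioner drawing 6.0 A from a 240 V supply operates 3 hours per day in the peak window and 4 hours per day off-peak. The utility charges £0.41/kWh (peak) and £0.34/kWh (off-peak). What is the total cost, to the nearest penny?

£115.62

Power = 6.0 A × 240 V = 1440 W = 1.44 kW
Peak energy = 1.44 kW × 3 h × 31 = 133.92 kWh
Off-peak energy = 1.44 kW × 4 h × 31 = 178.56 kWh
Cost = 133.92 × £0.41 + 178.56 × £0.34 = £54.9072 + £60.7104 = £115.62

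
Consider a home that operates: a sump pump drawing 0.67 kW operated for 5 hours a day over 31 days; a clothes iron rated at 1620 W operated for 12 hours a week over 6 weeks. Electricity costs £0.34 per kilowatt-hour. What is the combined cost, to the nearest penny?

sump pump: Runtime = 5 h/day × 31 days = 155 h
sump pump: 0.67 kW × 155 h = 103.85 kWh
clothes iron: Runtime = 12 h/week × 6 weeks = 72 h
clothes iron: 1.62 kW × 72 h = 116.64 kWh
Total energy = 220.49 kWh
Cost = 220.49 × £0.34 = £74.97

£74.97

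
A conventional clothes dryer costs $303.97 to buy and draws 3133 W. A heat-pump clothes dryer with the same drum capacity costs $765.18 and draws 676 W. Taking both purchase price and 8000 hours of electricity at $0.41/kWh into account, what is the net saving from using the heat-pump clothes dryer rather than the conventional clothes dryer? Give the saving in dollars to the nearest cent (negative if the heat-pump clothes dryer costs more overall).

conventional clothes dryer: $303.97 + (3133/1000) kW × 8000 h × $0.41 = $303.97 + $10276.24 = $10580.21
heat-pump clothes dryer: $765.18 + (676/1000) kW × 8000 h × $0.41 = $765.18 + $2217.28 = $2982.46
Saving = $10580.21 − $2982.46 = $7597.75

$7597.75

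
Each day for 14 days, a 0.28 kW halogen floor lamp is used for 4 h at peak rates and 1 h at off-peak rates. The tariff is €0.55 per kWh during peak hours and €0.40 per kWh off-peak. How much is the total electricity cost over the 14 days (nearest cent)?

€10.19

Peak energy = 0.28 kW × 4 h × 14 = 15.68 kWh
Off-peak energy = 0.28 kW × 1 h × 14 = 3.92 kWh
Cost = 15.68 × €0.55 + 3.92 × €0.40 = €8.624 + €1.568 = €10.19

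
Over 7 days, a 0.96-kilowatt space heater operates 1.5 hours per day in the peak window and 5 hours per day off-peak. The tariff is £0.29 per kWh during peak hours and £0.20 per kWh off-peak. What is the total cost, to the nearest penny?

£9.64

Peak energy = 0.96 kW × 1.5 h × 7 = 10.08 kWh
Off-peak energy = 0.96 kW × 5 h × 7 = 33.6 kWh
Cost = 10.08 × £0.29 + 33.6 × £0.20 = £2.9232 + £6.72 = £9.64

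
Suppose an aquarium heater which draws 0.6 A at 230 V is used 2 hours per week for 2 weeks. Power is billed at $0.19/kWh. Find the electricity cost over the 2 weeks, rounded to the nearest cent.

Power = 0.6 A × 230 V = 138 W = 0.138 kW
Runtime = 2 h/week × 2 weeks = 4 h
Energy = 0.138 kW × 4 h = 0.552 kWh
Cost = 0.552 kWh × $0.19/kWh = $0.10

$0.10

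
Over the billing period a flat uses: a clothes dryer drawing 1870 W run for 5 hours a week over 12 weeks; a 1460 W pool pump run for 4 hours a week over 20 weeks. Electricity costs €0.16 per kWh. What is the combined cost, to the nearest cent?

€36.64

clothes dryer: Runtime = 5 h/week × 12 weeks = 60 h
clothes dryer: 1.87 kW × 60 h = 112.2 kWh
pool pump: Runtime = 4 h/week × 20 weeks = 80 h
pool pump: 1.46 kW × 80 h = 116.8 kWh
Total energy = 229 kWh
Cost = 229 × €0.16 = €36.64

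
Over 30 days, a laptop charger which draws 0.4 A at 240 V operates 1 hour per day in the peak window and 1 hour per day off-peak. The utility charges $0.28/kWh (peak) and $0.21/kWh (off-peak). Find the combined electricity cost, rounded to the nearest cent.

Power = 0.4 A × 240 V = 96 W = 0.096 kW
Peak energy = 0.096 kW × 1 h × 30 = 2.88 kWh
Off-peak energy = 0.096 kW × 1 h × 30 = 2.88 kWh
Cost = 2.88 × $0.28 + 2.88 × $0.21 = $0.8064 + $0.6048 = $1.41

$1.41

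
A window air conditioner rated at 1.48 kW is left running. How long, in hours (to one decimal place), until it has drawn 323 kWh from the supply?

218.2 h

Hours = 323 kWh ÷ 1.48 kW = 218.2 h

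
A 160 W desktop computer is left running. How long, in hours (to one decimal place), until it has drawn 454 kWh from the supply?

2837.5 h

Hours = 454 kWh ÷ 0.16 kW = 2837.5 h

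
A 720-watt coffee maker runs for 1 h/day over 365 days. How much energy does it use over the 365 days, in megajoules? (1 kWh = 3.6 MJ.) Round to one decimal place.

946.1 MJ

Runtime = 1 h/day × 365 days = 365 h
Energy = 0.72 kW × 365 h = 262.8 kWh
= 262.8 × 3.6 MJ = 946.1 MJ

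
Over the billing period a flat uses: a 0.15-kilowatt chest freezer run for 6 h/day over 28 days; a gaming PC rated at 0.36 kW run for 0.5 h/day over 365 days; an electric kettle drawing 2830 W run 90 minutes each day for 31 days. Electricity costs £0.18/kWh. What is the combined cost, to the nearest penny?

chest freezer: Runtime = 6 h/day × 28 days = 168 h
chest freezer: 0.15 kW × 168 h = 25.2 kWh
gaming PC: Runtime = 0.5 h/day × 365 days = 182.5 h
gaming PC: 0.36 kW × 182.5 h = 65.7 kWh
electric kettle: Runtime = 90 min × 31 = 2790 min = 46.5 h
electric kettle: 2.83 kW × 46.5 h = 131.595 kWh
Total energy = 222.495 kWh
Cost = 222.495 × £0.18 = £40.05

£40.05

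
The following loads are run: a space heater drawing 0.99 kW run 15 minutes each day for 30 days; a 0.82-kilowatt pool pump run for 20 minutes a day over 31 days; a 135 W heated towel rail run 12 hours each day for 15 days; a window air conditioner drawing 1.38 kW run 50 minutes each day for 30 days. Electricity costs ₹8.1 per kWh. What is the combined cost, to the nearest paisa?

₹605.06

space heater: Runtime = 15 min × 30 = 450 min = 7.5 h
space heater: 0.99 kW × 7.5 h = 7.425 kWh
pool pump: Runtime = 20 min × 31 = 620 min = 10.333333… h
pool pump: 0.82 kW × 10.333333… h = 8.473333… kWh
heated towel rail: Runtime = 12 h/day × 15 days = 180 h
heated towel rail: 0.135 kW × 180 h = 24.3 kWh
window air conditioner: Runtime = 50 min × 30 = 1500 min = 25 h
window air conditioner: 1.38 kW × 25 h = 34.5 kWh
Total energy = 74.698333… kWh
Cost = 74.698333… × ₹8.1 = ₹605.06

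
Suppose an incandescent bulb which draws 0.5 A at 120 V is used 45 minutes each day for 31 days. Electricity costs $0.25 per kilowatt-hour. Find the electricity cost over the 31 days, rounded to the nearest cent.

Power = 0.5 A × 120 V = 60 W = 0.06 kW
Runtime = 45 min × 31 = 1395 min = 23.25 h
Energy = 0.06 kW × 23.25 h = 1.395 kWh
Cost = 1.395 kWh × $0.25/kWh = $0.35

$0.35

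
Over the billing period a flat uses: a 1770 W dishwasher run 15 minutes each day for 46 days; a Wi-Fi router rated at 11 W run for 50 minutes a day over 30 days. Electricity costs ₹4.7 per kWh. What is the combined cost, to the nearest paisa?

₹96.96

dishwasher: Runtime = 15 min × 46 = 690 min = 11.5 h
dishwasher: 1.77 kW × 11.5 h = 20.355 kWh
Wi-Fi router: Runtime = 50 min × 30 = 1500 min = 25 h
Wi-Fi router: 0.011 kW × 25 h = 0.275 kWh
Total energy = 20.63 kWh
Cost = 20.63 × ₹4.7 = ₹96.96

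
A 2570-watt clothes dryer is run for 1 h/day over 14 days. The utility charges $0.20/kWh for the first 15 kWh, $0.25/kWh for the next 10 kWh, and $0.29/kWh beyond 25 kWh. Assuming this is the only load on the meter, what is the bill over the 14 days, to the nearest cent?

$8.68

Runtime = 1 h/day × 14 days = 14 h
Energy = 2.57 kW × 14 h = 35.98 kWh
Tier 1 (0–15 kWh): 15 × $0.20 = $3
Tier 2 (15–25 kWh): 10 × $0.25 = $2.5
Above 25 kWh: 10.98 × $0.29 = $3.1842
Bill = $8.68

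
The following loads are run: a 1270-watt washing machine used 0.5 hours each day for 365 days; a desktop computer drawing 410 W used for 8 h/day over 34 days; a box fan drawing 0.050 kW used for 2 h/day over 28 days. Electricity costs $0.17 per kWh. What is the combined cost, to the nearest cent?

washing machine: Runtime = 0.5 h/day × 365 days = 182.5 h
washing machine: 1.27 kW × 182.5 h = 231.775 kWh
desktop computer: Runtime = 8 h/day × 34 days = 272 h
desktop computer: 0.41 kW × 272 h = 111.52 kWh
box fan: Runtime = 2 h/day × 28 days = 56 h
box fan: 0.05 kW × 56 h = 2.8 kWh
Total energy = 346.095 kWh
Cost = 346.095 × $0.17 = $58.84

$58.84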